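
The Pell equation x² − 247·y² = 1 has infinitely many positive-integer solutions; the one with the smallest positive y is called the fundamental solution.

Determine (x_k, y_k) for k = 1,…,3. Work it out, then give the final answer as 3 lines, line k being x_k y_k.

√247 = [15; 1,2,1,1,9,1,9,1,1,2,1,30, …], period ℓ=12 (even) → k=11
k=0  a_k=15  p_k/q_k = 15/1
k=1  a_k=1  p_k/q_k = 16/1
k=2  a_k=2  p_k/q_k = 47/3
k=3  a_k=1  p_k/q_k = 63/4
…
k=5  a_k=9  p_k/q_k = 1053/67
k=6  a_k=1  p_k/q_k = 1163/74
k=7  a_k=9  p_k/q_k = 11520/733
…
k=9  a_k=1  p_k/q_k = 24203/1540
k=10  a_k=2  p_k/q_k = 61089/3887
k=11  a_k=1  p_k/q_k = 85292/5427
(x₁, y₁) = (85292, 5427);  85292² − 247·5427² = 1 ✓
n=2: (85292,5427)∘(85292,5427) = (85292·85292+247·5427·5427, 85292·5427+5427·85292) = (14549450527,925759368)
n=3: (14549450527,925759368)∘(85292,5427) = (85292·14549450527+247·5427·925759368, 85292·925759368+5427·14549450527) = (2481903468612476,157919736025485)

85292 5427
14549450527 925759368
2481903468612476 157919736025485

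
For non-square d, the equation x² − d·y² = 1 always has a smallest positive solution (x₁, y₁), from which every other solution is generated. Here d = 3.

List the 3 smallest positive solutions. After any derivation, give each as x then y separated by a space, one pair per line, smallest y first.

[1; 1,2] for √3; ℓ=2 ⇒ convergent index 1
a_0=1:  p_0=1·1+0=1,  q_0=1·0+1=1
a_1=1:  p_1=1·1+1=2,  q_1=1·1+0=1
→ (2, 1).  Check: 2²=4, 3·1²=3, difference 1.
n=2: (2,1)∘(2,1) = (2·2+3·1·1, 2·1+1·2) = (7,4)
n=3: (7,4)∘(2,1) = (2·7+3·1·4, 2·4+1·7) = (26,15)

2 1
7 4
26 15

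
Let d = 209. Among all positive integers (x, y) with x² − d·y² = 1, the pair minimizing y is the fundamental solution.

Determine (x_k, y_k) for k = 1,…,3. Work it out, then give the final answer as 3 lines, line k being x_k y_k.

√209 = [14; 2,5,3,2,3,5,2,28, …], period ℓ=8 (even) → k=7
step 0: (14, 1)  from 14·(1,0) + (0,1)
…
step 4: (1171, 81)  from 2·(506,35) + (159,11)
step 5: (4019, 278)  from 3·(1171,81) + (506,35)
step 6: (21266, 1471)  from 5·(4019,278) + (1171,81)
step 7: (46551, 3220)  from 2·(21266,1471) + (4019,278)
(x₁, y₁) = (46551, 3220);  46551² − 209·3220² = 1 ✓
n=2: (46551,3220)∘(46551,3220) = (46551·46551+209·3220·3220, 46551·3220+3220·46551) = (4333991201,299788440)
n=3: (4333991201,299788440)∘(46551,3220) = (46551·4333991201+209·3220·299788440, 46551·299788440+3220·4333991201) = (403503248748951,27910903337660)

46551 3220
4333991201 299788440
403503248748951 27910903337660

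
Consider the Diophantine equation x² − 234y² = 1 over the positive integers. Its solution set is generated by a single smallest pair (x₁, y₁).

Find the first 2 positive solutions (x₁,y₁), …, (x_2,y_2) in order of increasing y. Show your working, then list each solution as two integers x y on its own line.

5201 340
54100801 3536680

[15; 3,2,1,2,1,2,3,30] for √234; ℓ=8 ⇒ convergent index 7
step 0: (15, 1)  from 15·(1,0) + (0,1)
…
step 2: (107, 7)  from 2·(46,3) + (15,1)
…
step 4: (413, 27)  from 2·(153,10) + (107,7)
step 5: (566, 37)  from 1·(413,27) + (153,10)
step 6: (1545, 101)  from 2·(566,37) + (413,27)
step 7: (5201, 340)  from 3·(1545,101) + (566,37)
→ (5201, 340).  Check: 5201²=27050401, 234·340²=27050400, difference 1.
n=2: (5201,340)∘(5201,340) = (5201·5201+234·340·340, 5201·340+340·5201) = (54100801,3536680)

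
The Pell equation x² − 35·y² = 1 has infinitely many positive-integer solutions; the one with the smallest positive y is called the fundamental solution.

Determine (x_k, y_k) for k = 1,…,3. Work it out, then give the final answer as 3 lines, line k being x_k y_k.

√35 = [5; 1,10, …], period ℓ=2 (even) → k=1
step 0: (5, 1)  from 5·(1,0) + (0,1)
step 1: (6, 1)  from 1·(5,1) + (1,0)
fundamental: x₁=6, y₁=1  (since 36 − 35·1 = 1)
n=2: (6,1)∘(6,1) = (6·6+35·1·1, 6·1+1·6) = (71,12)
n=3: (71,12)∘(6,1) = (6·71+35·1·12, 6·12+1·71) = (846,143)

6 1
71 12
846 143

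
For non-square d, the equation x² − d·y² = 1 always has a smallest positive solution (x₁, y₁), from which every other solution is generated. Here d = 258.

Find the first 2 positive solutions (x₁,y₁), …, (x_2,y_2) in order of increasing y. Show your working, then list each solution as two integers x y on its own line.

257 16
132097 8224

√258 → a₀=16, period (16,32); ℓ=2 even so k=1
i=0: a=16 ⇒ p=16, q=1
i=1: a=16 ⇒ p=257, q=16
→ (257, 16).  Check: 257²=66049, 258·16²=66048, difference 1.
n=2: (257,16)∘(257,16) = (257·257+258·16·16, 257·16+16·257) = (132097,8224)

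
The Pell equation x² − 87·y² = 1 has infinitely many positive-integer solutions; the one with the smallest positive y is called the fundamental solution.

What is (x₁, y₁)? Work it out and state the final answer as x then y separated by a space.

28 3

[9; 3,18] for √87; ℓ=2 ⇒ convergent index 1
k=0  a_k=9  p_k/q_k = 9/1
k=1  a_k=3  p_k/q_k = 28/3
→ (28, 3).  Check: 28²=784, 87·3²=783, difference 1.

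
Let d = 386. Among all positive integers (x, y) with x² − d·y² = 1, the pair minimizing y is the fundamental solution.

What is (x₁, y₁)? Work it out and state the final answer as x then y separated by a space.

d=386: √d = [19; 1,1,1,4,1,18,1,4,1,1,1,38] (ℓ=12, even), read p_11/q_11
k=0  a_k=19  p_k/q_k = 19/1
…
k=2  a_k=1  p_k/q_k = 39/2
…
k=8  a_k=4  p_k/q_k = 32771/1668
k=9  a_k=1  p_k/q_k = 39392/2005
k=10  a_k=1  p_k/q_k = 72163/3673
k=11  a_k=1  p_k/q_k = 111555/5678
(x₁, y₁) = (111555, 5678);  111555² − 386·5678² = 1 ✓

111555 5678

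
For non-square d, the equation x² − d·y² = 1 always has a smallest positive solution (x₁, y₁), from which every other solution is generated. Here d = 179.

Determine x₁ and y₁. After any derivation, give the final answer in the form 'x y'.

4190210 313191

d=179: √d = [13; 2,1,1,1,3,…,1,2,26] (ℓ=14, even), read p_13/q_13
a_0=13:  p_0=13·1+0=13,  q_0=13·0+1=1
a_1=2:  p_1=2·13+1=27,  q_1=2·1+0=2
…
a_4=1:  p_4=1·67+40=107,  q_4=1·5+3=8
…
a_7=13:  p_7=13·2047+388=26999,  q_7=13·153+29=2018
…
a_11=1:  p_11=1·575167+438125=1013292,  q_11=1·42990+32747=75737
a_12=1:  p_12=1·1013292+575167=1588459,  q_12=1·75737+42990=118727
a_13=2:  p_13=2·1588459+1013292=4190210,  q_13=2·118727+75737=313191
→ (4190210, 313191).  Check: 4190210²=17557859844100, 179·313191²=17557859844099, difference 1.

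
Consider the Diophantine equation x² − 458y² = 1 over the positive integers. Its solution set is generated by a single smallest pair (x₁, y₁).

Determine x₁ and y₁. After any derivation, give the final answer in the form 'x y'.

22899 1070

[21; 2,2,42] for √458; ℓ=3 ⇒ convergent index 5
step 0: (21, 1)  from 21·(1,0) + (0,1)
step 1: (43, 2)  from 2·(21,1) + (1,0)
…
step 4: (9181, 429)  from 2·(4537,212) + (107,5)
step 5: (22899, 1070)  from 2·(9181,429) + (4537,212)
fundamental: x₁=22899, y₁=1070  (since 524364201 − 458·1144900 = 1)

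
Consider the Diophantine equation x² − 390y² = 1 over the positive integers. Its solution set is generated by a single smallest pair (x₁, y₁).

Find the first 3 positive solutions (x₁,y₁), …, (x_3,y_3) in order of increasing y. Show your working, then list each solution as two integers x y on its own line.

[19; 1,2,1,38] for √390; ℓ=4 ⇒ convergent index 3
k=0  a_k=19  p_k/q_k = 19/1
k=1  a_k=1  p_k/q_k = 20/1
k=2  a_k=2  p_k/q_k = 59/3
k=3  a_k=1  p_k/q_k = 79/4
(x₁, y₁) = (79, 4);  79² − 390·4² = 1 ✓
(x_2, y_2) = (79·79 + 390·4·4, 79·4 + 4·79) = (12481, 632)
(x_3, y_3) = (79·12481 + 390·4·632, 79·632 + 4·12481) = (1971919, 99852)

79 4
12481 632
1971919 99852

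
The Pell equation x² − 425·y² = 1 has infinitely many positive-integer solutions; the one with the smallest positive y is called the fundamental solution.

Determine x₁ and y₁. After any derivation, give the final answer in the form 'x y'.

[20; 1,1,1,1,1,1,40] for √425; ℓ=7 ⇒ convergent index 13
i=0: a=20 ⇒ p=20, q=1
i=1: a=1 ⇒ p=21, q=1
i=2: a=1 ⇒ p=41, q=2
…
i=4: a=1 ⇒ p=103, q=5
…
i=6: a=1 ⇒ p=268, q=13
i=7: a=40 ⇒ p=10885, q=528
…
i=9: a=1 ⇒ p=22038, q=1069
i=10: a=1 ⇒ p=33191, q=1610
i=11: a=1 ⇒ p=55229, q=2679
i=12: a=1 ⇒ p=88420, q=4289
i=13: a=1 ⇒ p=143649, q=6968
(x₁, y₁) = (143649, 6968);  143649² − 425·6968² = 1 ✓

143649 6968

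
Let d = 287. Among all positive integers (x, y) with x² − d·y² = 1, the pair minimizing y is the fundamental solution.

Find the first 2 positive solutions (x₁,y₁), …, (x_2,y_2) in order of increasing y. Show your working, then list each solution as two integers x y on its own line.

d=287: √d = [16; 1,15,1,32] (ℓ=4, even), read p_3/q_3
step 0: (16, 1)  from 16·(1,0) + (0,1)
step 1: (17, 1)  from 1·(16,1) + (1,0)
step 2: (271, 16)  from 15·(17,1) + (16,1)
step 3: (288, 17)  from 1·(271,16) + (17,1)
(x₁, y₁) = (288, 17);  288² − 287·17² = 1 ✓
(288+17√287)^2 = 165887 + 9792√287

288 17
165887 9792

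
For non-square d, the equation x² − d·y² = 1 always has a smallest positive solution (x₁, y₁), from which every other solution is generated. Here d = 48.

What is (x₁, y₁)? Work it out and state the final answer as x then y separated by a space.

[6; 1,12] for √48; ℓ=2 ⇒ convergent index 1
k=0  a_k=6  p_k/q_k = 6/1
k=1  a_k=1  p_k/q_k = 7/1
→ (7, 1).  Check: 7²=49, 48·1²=48, difference 1.

7 1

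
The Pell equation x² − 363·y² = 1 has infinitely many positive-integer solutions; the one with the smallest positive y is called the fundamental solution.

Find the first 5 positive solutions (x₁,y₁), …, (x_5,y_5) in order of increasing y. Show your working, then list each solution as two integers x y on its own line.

362 19
262087 13756
189750626 9959325
137379191137 7210537544
99462344632562 5220419222531

√363 = [19; 19,38, …], period ℓ=2 (even) → k=1
k=0  a_k=19  p_k/q_k = 19/1
k=1  a_k=19  p_k/q_k = 362/19
fundamental: x₁=362, y₁=19  (since 131044 − 363·361 = 1)
n=2: (362,19)∘(362,19) = (362·362+363·19·19, 362·19+19·362) = (262087,13756)
n=3: (262087,13756)∘(362,19) = (362·262087+363·19·13756, 362·13756+19·262087) = (189750626,9959325)
n=4: (189750626,9959325)∘(362,19) = (362·189750626+363·19·9959325, 362·9959325+19·189750626) = (137379191137,7210537544)
n=5: (137379191137,7210537544)∘(362,19) = (362·137379191137+363·19·7210537544, 362·7210537544+19·137379191137) = (99462344632562,5220419222531)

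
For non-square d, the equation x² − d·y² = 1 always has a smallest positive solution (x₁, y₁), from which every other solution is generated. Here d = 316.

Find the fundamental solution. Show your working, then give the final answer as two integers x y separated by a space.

12799 720

√316 → a₀=17, period (1,3,2,8,2,3,1,34); ℓ=8 even so k=7
step 0: (17, 1)  from 17·(1,0) + (0,1)
…
step 2: (71, 4)  from 3·(18,1) + (17,1)
…
step 5: (2862, 161)  from 2·(1351,76) + (160,9)
step 6: (9937, 559)  from 3·(2862,161) + (1351,76)
step 7: (12799, 720)  from 1·(9937,559) + (2862,161)
(x₁, y₁) = (12799, 720);  12799² − 316·720² = 1 ✓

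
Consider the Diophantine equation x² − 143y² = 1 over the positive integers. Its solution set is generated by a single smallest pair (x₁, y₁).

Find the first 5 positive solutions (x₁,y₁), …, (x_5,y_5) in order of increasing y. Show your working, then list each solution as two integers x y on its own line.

12 1
287 24
6876 575
164737 13776
3946812 330049

√143 = [11; 1,22, …], period ℓ=2 (even) → k=1
k=0  a_k=11  p_k/q_k = 11/1
k=1  a_k=1  p_k/q_k = 12/1
(x₁, y₁) = (12, 1);  12² − 143·1² = 1 ✓
n=2: (12,1)∘(12,1) = (12·12+143·1·1, 12·1+1·12) = (287,24)
n=3: (287,24)∘(12,1) = (12·287+143·1·24, 12·24+1·287) = (6876,575)
n=4: (6876,575)∘(12,1) = (12·6876+143·1·575, 12·575+1·6876) = (164737,13776)
n=5: (164737,13776)∘(12,1) = (12·164737+143·1·13776, 12·13776+1·164737) = (3946812,330049)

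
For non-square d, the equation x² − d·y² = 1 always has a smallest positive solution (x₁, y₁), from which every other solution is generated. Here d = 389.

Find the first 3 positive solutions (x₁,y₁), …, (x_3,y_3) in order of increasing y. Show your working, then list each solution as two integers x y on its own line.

√389 → a₀=19, period (1,2,1,1,1,1,2,1,38); ℓ=9 odd so k=17
i=0: a=19 ⇒ p=19, q=1
i=1: a=1 ⇒ p=20, q=1
…
i=3: a=1 ⇒ p=79, q=4
i=4: a=1 ⇒ p=138, q=7
i=5: a=1 ⇒ p=217, q=11
i=6: a=1 ⇒ p=355, q=18
i=7: a=2 ⇒ p=927, q=47
i=8: a=1 ⇒ p=1282, q=65
i=9: a=38 ⇒ p=49643, q=2517
…
i=11: a=2 ⇒ p=151493, q=7681
i=12: a=1 ⇒ p=202418, q=10263
i=13: a=1 ⇒ p=353911, q=17944
i=14: a=1 ⇒ p=556329, q=28207
i=15: a=1 ⇒ p=910240, q=46151
i=16: a=2 ⇒ p=2376809, q=120509
i=17: a=1 ⇒ p=3287049, q=166660
(x₁, y₁) = (3287049, 166660);  3287049² − 389·166660² = 1 ✓
(3287049+166660√389)^2 = 21609382256801 + 1095639172680√389
(3287049+166660√389)^3 = 142062196675667653449 + 7202839293837075980√389

3287049 166660
21609382256801 1095639172680
142062196675667653449 7202839293837075980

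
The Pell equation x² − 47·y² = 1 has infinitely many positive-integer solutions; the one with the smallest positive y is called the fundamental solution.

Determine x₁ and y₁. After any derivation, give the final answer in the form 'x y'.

√47 = [6; 1,5,1,12, …], period ℓ=4 (even) → k=3
step 0: (6, 1)  from 6·(1,0) + (0,1)
…
step 2: (41, 6)  from 5·(7,1) + (6,1)
step 3: (48, 7)  from 1·(41,6) + (7,1)
fundamental: x₁=48, y₁=7  (since 2304 − 47·49 = 1)

48 7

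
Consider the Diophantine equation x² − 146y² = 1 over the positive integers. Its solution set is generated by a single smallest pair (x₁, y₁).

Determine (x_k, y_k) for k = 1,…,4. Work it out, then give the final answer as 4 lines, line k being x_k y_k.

d=146: √d = [12; 12,24] (ℓ=2, even), read p_1/q_1
a_0=12:  p_0=12·1+0=12,  q_0=12·0+1=1
a_1=12:  p_1=12·12+1=145,  q_1=12·1+0=12
fundamental: x₁=145, y₁=12  (since 21025 − 146·144 = 1)
(145+12√146)^2 = 42049 + 3480√146
(145+12√146)^3 = 12194065 + 1009188√146
(145+12√146)^4 = 3536236801 + 292661040√146

145 12
42049 3480
12194065 1009188
3536236801 292661040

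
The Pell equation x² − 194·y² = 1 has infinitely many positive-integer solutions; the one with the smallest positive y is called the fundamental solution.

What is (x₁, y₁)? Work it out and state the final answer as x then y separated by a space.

195 14

d=194: √d = [13; 1,12,1,26] (ℓ=4, even), read p_3/q_3
i=0: a=13 ⇒ p=13, q=1
…
i=2: a=12 ⇒ p=181, q=13
i=3: a=1 ⇒ p=195, q=14
→ (195, 14).  Check: 195²=38025, 194·14²=38024, difference 1.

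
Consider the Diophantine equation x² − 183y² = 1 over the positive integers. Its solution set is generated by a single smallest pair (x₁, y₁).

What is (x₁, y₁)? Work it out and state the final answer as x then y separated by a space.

487 36

d=183: √d = [13; 1,1,8,1,1,26] (ℓ=6, even), read p_5/q_5
a_0=13:  p_0=13·1+0=13,  q_0=13·0+1=1
a_1=1:  p_1=1·13+1=14,  q_1=1·1+0=1
a_2=1:  p_2=1·14+13=27,  q_2=1·1+1=2
…
a_4=1:  p_4=1·230+27=257,  q_4=1·17+2=19
a_5=1:  p_5=1·257+230=487,  q_5=1·19+17=36
→ (487, 36).  Check: 487²=237169, 183·36²=237168, difference 1.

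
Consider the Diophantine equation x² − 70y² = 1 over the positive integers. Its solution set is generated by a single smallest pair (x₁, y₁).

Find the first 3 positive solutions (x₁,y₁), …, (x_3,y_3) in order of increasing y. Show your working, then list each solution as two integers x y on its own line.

√70 → a₀=8, period (2,1,2,1,2,16); ℓ=6 even so k=5
step 0: (8, 1)  from 8·(1,0) + (0,1)
step 1: (17, 2)  from 2·(8,1) + (1,0)
…
step 3: (67, 8)  from 2·(25,3) + (17,2)
step 4: (92, 11)  from 1·(67,8) + (25,3)
step 5: (251, 30)  from 2·(92,11) + (67,8)
fundamental: x₁=251, y₁=30  (since 63001 − 70·900 = 1)
n=2: (251,30)∘(251,30) = (251·251+70·30·30, 251·30+30·251) = (126001,15060)
n=3: (126001,15060)∘(251,30) = (251·126001+70·30·15060, 251·15060+30·126001) = (63252251,7560090)

251 30
126001 15060
63252251 7560090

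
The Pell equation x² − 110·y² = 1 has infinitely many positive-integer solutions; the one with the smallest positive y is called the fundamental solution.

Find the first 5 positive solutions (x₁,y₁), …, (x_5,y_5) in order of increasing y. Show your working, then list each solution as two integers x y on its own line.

21 2
881 84
36981 3526
1552321 148008
65160501 6212810

√110 → a₀=10, period (2,20); ℓ=2 even so k=1
step 0: (10, 1)  from 10·(1,0) + (0,1)
step 1: (21, 2)  from 2·(10,1) + (1,0)
→ (21, 2).  Check: 21²=441, 110·2²=440, difference 1.
(21+2√110)^2 = 881 + 84√110
(21+2√110)^3 = 36981 + 3526√110
(21+2√110)^4 = 1552321 + 148008√110
(21+2√110)^5 = 65160501 + 6212810√110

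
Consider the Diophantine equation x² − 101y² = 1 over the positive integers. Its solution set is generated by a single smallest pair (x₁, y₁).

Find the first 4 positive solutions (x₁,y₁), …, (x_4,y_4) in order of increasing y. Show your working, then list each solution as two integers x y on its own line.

201 20
80801 8040
32481801 3232060
13057603201 1299280080

√101 = [10; 20, …], period ℓ=1 (odd) → k=1
step 0: (10, 1)  from 10·(1,0) + (0,1)
step 1: (201, 20)  from 20·(10,1) + (1,0)
(x₁, y₁) = (201, 20);  201² − 101·20² = 1 ✓
(x_2, y_2) = (201·201 + 101·20·20, 201·20 + 20·201) = (80801, 8040)
(x_3, y_3) = (201·80801 + 101·20·8040, 201·8040 + 20·80801) = (32481801, 3232060)
(x_4, y_4) = (201·32481801 + 101·20·3232060, 201·3232060 + 20·32481801) = (13057603201, 1299280080)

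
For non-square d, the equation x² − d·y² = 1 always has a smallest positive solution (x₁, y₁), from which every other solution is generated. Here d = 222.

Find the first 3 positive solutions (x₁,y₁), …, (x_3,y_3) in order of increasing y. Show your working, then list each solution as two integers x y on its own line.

√222 = [14; 1,8,1,28, …], period ℓ=4 (even) → k=3
i=0: a=14 ⇒ p=14, q=1
…
i=2: a=8 ⇒ p=134, q=9
i=3: a=1 ⇒ p=149, q=10
fundamental: x₁=149, y₁=10  (since 22201 − 222·100 = 1)
k=2:  x_2 = 149·149+222·10·10 = 44401,  y_2 = 149·10+10·149 = 2980
k=3:  x_3 = 149·44401+222·10·2980 = 13231349,  y_3 = 149·2980+10·44401 = 888030

149 10
44401 2980
13231349 888030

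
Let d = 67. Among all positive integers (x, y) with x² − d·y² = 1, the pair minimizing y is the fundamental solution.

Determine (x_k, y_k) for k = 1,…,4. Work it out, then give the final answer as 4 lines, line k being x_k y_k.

[8; 5,2,1,1,7,1,1,2,5,16] for √67; ℓ=10 ⇒ convergent index 9
a_0=8:  p_0=8·1+0=8,  q_0=8·0+1=1
…
a_5=7:  p_5=7·221+131=1678,  q_5=7·27+16=205
…
a_7=1:  p_7=1·1899+1678=3577,  q_7=1·232+205=437
a_8=2:  p_8=2·3577+1899=9053,  q_8=2·437+232=1106
a_9=5:  p_9=5·9053+3577=48842,  q_9=5·1106+437=5967
fundamental: x₁=48842, y₁=5967  (since 2385540964 − 67·35605089 = 1)
(48842+5967√67)^2 = 4771081927 + 582880428√67
(48842+5967√67)^3 = 466058366908226 + 56938091722785√67
(48842+5967√67)^4 = 45526445508292066657 + 5561940551265649512√67

48842 5967
4771081927 582880428
466058366908226 56938091722785
45526445508292066657 5561940551265649512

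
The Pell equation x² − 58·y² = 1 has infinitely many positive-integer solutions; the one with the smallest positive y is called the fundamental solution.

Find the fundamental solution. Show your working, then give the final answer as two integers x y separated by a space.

19603 2574

√58 = [7; 1,1,1,1,1,1,14, …], period ℓ=7 (odd) → k=13
step 0: (7, 1)  from 7·(1,0) + (0,1)
step 1: (8, 1)  from 1·(7,1) + (1,0)
…
step 9: (2993, 393)  from 1·(1546,203) + (1447,190)
step 10: (4539, 596)  from 1·(2993,393) + (1546,203)
…
step 12: (12071, 1585)  from 1·(7532,989) + (4539,596)
step 13: (19603, 2574)  from 1·(12071,1585) + (7532,989)
→ (19603, 2574).  Check: 19603²=384277609, 58·2574²=384277608, difference 1.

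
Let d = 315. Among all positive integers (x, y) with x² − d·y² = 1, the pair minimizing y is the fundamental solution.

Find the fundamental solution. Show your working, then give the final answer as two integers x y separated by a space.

71 4

√315 = [17; 1,2,1,34, …], period ℓ=4 (even) → k=3
step 0: (17, 1)  from 17·(1,0) + (0,1)
…
step 2: (53, 3)  from 2·(18,1) + (17,1)
step 3: (71, 4)  from 1·(53,3) + (18,1)
fundamental: x₁=71, y₁=4  (since 5041 − 315·16 = 1)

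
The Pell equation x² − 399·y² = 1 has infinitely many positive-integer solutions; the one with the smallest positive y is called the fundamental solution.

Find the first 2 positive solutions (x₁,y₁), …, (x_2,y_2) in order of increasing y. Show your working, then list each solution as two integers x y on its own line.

√399 = [19; 1,38, …], period ℓ=2 (even) → k=1
step 0: (19, 1)  from 19·(1,0) + (0,1)
step 1: (20, 1)  from 1·(19,1) + (1,0)
→ (20, 1).  Check: 20²=400, 399·1²=399, difference 1.
(x_2, y_2) = (20·20 + 399·1·1, 20·1 + 1·20) = (799, 40)

20 1
799 40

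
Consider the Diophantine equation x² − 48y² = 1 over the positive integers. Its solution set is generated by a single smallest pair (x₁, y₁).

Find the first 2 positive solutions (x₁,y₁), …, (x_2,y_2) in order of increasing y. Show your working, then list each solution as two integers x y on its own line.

[6; 1,12] for √48; ℓ=2 ⇒ convergent index 1
step 0: (6, 1)  from 6·(1,0) + (0,1)
step 1: (7, 1)  from 1·(6,1) + (1,0)
(x₁, y₁) = (7, 1);  7² − 48·1² = 1 ✓
(7+1√48)^2 = 97 + 14√48

7 1
97 14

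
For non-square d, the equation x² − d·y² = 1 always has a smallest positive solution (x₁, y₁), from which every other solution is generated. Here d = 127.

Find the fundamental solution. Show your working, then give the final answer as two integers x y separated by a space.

√127 = [11; 3,1,2,2,7,11,7,2,2,1,3,22, …], period ℓ=12 (even) → k=11
k=0  a_k=11  p_k/q_k = 11/1
…
k=5  a_k=7  p_k/q_k = 2175/193
k=6  a_k=11  p_k/q_k = 24218/2149
…
k=9  a_k=2  p_k/q_k = 906941/80478
k=10  a_k=1  p_k/q_k = 1274561/113099
k=11  a_k=3  p_k/q_k = 4730624/419775
→ (4730624, 419775).  Check: 4730624²=22378803429376, 127·419775²=22378803429375, difference 1.

4730624 419775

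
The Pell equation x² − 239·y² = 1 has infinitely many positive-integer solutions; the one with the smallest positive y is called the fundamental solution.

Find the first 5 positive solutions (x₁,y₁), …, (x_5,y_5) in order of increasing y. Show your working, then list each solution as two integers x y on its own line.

6195120 400729
76759023628799 4965128484960
951062724926484326640 61519133559490389671
11783895416893046404284364801 762236829394135240588726080
146005292350203948217495381647615600 9444297253032328704218497935069529

[15; 2,5,1,2,4,15,4,2,1,5,2,30] for √239; ℓ=12 ⇒ convergent index 11
k=0  a_k=15  p_k/q_k = 15/1
…
k=2  a_k=5  p_k/q_k = 170/11
k=3  a_k=1  p_k/q_k = 201/13
k=4  a_k=2  p_k/q_k = 572/37
k=5  a_k=4  p_k/q_k = 2489/161
k=6  a_k=15  p_k/q_k = 37907/2452
…
k=10  a_k=5  p_k/q_k = 2847431/184185
k=11  a_k=2  p_k/q_k = 6195120/400729
→ (6195120, 400729).  Check: 6195120²=38379511814400, 239·400729²=38379511814399, difference 1.
k=2:  x_2 = 6195120·6195120+239·400729·400729 = 76759023628799,  y_2 = 6195120·400729+400729·6195120 = 4965128484960
k=3:  x_3 = 6195120·76759023628799+239·400729·4965128484960 = 951062724926484326640,  y_3 = 6195120·4965128484960+400729·76759023628799 = 61519133559490389671
k=4:  x_4 = 6195120·951062724926484326640+239·400729·61519133559490389671 = 11783895416893046404284364801,  y_4 = 6195120·61519133559490389671+400729·951062724926484326640 = 762236829394135240588726080
k=5:  x_5 = 6195120·11783895416893046404284364801+239·400729·762236829394135240588726080 = 146005292350203948217495381647615600,  y_5 = 6195120·762236829394135240588726080+400729·11783895416893046404284364801 = 9444297253032328704218497935069529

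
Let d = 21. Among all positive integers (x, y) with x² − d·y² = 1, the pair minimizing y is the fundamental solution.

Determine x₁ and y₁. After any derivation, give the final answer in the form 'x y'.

d=21: √d = [4; 1,1,2,1,1,8] (ℓ=6, even), read p_5/q_5
k=0  a_k=4  p_k/q_k = 4/1
k=1  a_k=1  p_k/q_k = 5/1
k=2  a_k=1  p_k/q_k = 9/2
…
k=4  a_k=1  p_k/q_k = 32/7
k=5  a_k=1  p_k/q_k = 55/12
(x₁, y₁) = (55, 12);  55² − 21·12² = 1 ✓

55 12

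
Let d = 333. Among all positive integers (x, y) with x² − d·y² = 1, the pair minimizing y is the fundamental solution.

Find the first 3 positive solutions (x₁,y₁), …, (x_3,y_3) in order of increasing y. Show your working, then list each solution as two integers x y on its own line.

73 4
10657 584
1555849 85260

√333 = [18; 4,36, …], period ℓ=2 (even) → k=1
i=0: a=18 ⇒ p=18, q=1
i=1: a=4 ⇒ p=73, q=4
fundamental: x₁=73, y₁=4  (since 5329 − 333·16 = 1)
(x_2, y_2) = (73·73 + 333·4·4, 73·4 + 4·73) = (10657, 584)
(x_3, y_3) = (73·10657 + 333·4·584, 73·584 + 4·10657) = (1555849, 85260)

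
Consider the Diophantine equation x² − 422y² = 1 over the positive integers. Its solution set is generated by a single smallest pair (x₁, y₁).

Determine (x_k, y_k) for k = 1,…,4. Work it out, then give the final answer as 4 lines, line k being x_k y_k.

√422 = [20; 1,1,5,2,1,…,1,1,40, …], period ℓ=14 (even) → k=13
a_0=20:  p_0=20·1+0=20,  q_0=20·0+1=1
a_1=1:  p_1=1·20+1=21,  q_1=1·1+0=1
a_2=1:  p_2=1·21+20=41,  q_2=1·1+1=2
a_3=5:  p_3=5·41+21=226,  q_3=5·2+1=11
a_4=2:  p_4=2·226+41=493,  q_4=2·11+2=24
a_5=1:  p_5=1·493+226=719,  q_5=1·24+11=35
…
a_7=20:  p_7=20·2650+719=53719,  q_7=20·129+35=2615
a_8=3:  p_8=3·53719+2650=163807,  q_8=3·2615+129=7974
a_9=1:  p_9=1·163807+53719=217526,  q_9=1·7974+2615=10589
a_10=2:  p_10=2·217526+163807=598859,  q_10=2·10589+7974=29152
…
a_12=1:  p_12=1·3211821+598859=3810680,  q_12=1·156349+29152=185501
a_13=1:  p_13=1·3810680+3211821=7022501,  q_13=1·185501+156349=341850
(x₁, y₁) = (7022501, 341850);  7022501² − 422·341850² = 1 ✓
(7022501+341850√422)^2 = 98631040590001 + 4801283933700√422
(7022501+341850√422)^3 = 1385273162348638202501 + 67434042451384025550√422
(7022501+341850√422)^4 = 19456164335732849620362360001 + 947111261097768740333867400√422

7022501 341850
98631040590001 4801283933700
1385273162348638202501 67434042451384025550
19456164335732849620362360001 947111261097768740333867400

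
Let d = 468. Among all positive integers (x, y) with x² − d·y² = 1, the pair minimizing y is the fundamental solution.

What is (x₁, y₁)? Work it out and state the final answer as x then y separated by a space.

649 30

√468 → a₀=21, period (1,1,1,2,1,1,1,42); ℓ=8 even so k=7
a_0=21:  p_0=21·1+0=21,  q_0=21·0+1=1
a_1=1:  p_1=1·21+1=22,  q_1=1·1+0=1
a_2=1:  p_2=1·22+21=43,  q_2=1·1+1=2
a_3=1:  p_3=1·43+22=65,  q_3=1·2+1=3
a_4=2:  p_4=2·65+43=173,  q_4=2·3+2=8
a_5=1:  p_5=1·173+65=238,  q_5=1·8+3=11
a_6=1:  p_6=1·238+173=411,  q_6=1·11+8=19
a_7=1:  p_7=1·411+238=649,  q_7=1·19+11=30
fundamental: x₁=649, y₁=30  (since 421201 − 468·900 = 1)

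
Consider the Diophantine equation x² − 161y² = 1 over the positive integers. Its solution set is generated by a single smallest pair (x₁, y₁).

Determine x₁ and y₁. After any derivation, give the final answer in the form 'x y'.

d=161: √d = [12; 1,2,4,1,2,1,4,2,1,24] (ℓ=10, even), read p_9/q_9
k=0  a_k=12  p_k/q_k = 12/1
…
k=2  a_k=2  p_k/q_k = 38/3
…
k=4  a_k=1  p_k/q_k = 203/16
k=5  a_k=2  p_k/q_k = 571/45
k=6  a_k=1  p_k/q_k = 774/61
k=7  a_k=4  p_k/q_k = 3667/289
k=8  a_k=2  p_k/q_k = 8108/639
k=9  a_k=1  p_k/q_k = 11775/928
fundamental: x₁=11775, y₁=928  (since 138650625 − 161·861184 = 1)

11775 928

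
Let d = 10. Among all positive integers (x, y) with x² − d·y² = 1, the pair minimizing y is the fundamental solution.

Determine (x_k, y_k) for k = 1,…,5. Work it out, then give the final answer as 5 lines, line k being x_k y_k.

19 6
721 228
27379 8658
1039681 328776
39480499 12484830

√10 = [3; 6, …], period ℓ=1 (odd) → k=1
i=0: a=3 ⇒ p=3, q=1
i=1: a=6 ⇒ p=19, q=6
(x₁, y₁) = (19, 6);  19² − 10·6² = 1 ✓
(19+6√10)^2 = 721 + 228√10
(19+6√10)^3 = 27379 + 8658√10
(19+6√10)^4 = 1039681 + 328776√10
(19+6√10)^5 = 39480499 + 12484830√10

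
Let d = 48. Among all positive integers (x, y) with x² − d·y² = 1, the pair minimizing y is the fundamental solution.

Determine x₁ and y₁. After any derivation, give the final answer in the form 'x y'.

√48 → a₀=6, period (1,12); ℓ=2 even so k=1
i=0: a=6 ⇒ p=6, q=1
i=1: a=1 ⇒ p=7, q=1
fundamental: x₁=7, y₁=1  (since 49 − 48·1 = 1)

7 1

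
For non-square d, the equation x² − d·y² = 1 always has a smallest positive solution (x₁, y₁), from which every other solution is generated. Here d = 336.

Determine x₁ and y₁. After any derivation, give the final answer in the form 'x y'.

d=336: √d = [18; 3,36] (ℓ=2, even), read p_1/q_1
step 0: (18, 1)  from 18·(1,0) + (0,1)
step 1: (55, 3)  from 3·(18,1) + (1,0)
→ (55, 3).  Check: 55²=3025, 336·3²=3024, difference 1.

55 3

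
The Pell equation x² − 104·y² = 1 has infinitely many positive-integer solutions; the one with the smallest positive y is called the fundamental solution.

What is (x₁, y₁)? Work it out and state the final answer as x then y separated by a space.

√104 → a₀=10, period (5,20); ℓ=2 even so k=1
step 0: (10, 1)  from 10·(1,0) + (0,1)
step 1: (51, 5)  from 5·(10,1) + (1,0)
(x₁, y₁) = (51, 5);  51² − 104·5² = 1 ✓

51 5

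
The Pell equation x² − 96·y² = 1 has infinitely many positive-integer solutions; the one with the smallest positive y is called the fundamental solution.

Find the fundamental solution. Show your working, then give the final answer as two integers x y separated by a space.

49 5

√96 → a₀=9, period (1,3,1,18); ℓ=4 even so k=3
i=0: a=9 ⇒ p=9, q=1
i=1: a=1 ⇒ p=10, q=1
i=2: a=3 ⇒ p=39, q=4
i=3: a=1 ⇒ p=49, q=5
(x₁, y₁) = (49, 5);  49² − 96·5² = 1 ✓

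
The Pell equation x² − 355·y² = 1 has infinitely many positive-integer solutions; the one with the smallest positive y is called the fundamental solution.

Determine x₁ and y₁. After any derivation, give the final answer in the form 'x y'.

954809 50676

[18; 1,5,3,3,1,6,1,3,3,5,1,36] for √355; ℓ=12 ⇒ convergent index 11
step 0: (18, 1)  from 18·(1,0) + (0,1)
…
step 3: (358, 19)  from 3·(113,6) + (19,1)
step 4: (1187, 63)  from 3·(358,19) + (113,6)
step 5: (1545, 82)  from 1·(1187,63) + (358,19)
…
step 7: (12002, 637)  from 1·(10457,555) + (1545,82)
step 8: (46463, 2466)  from 3·(12002,637) + (10457,555)
step 9: (151391, 8035)  from 3·(46463,2466) + (12002,637)
step 10: (803418, 42641)  from 5·(151391,8035) + (46463,2466)
step 11: (954809, 50676)  from 1·(803418,42641) + (151391,8035)
→ (954809, 50676).  Check: 954809²=911660226481, 355·50676²=911660226480, difference 1.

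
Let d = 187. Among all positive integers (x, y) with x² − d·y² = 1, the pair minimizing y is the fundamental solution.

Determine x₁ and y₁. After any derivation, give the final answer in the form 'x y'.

1682 123

√187 → a₀=13, period (1,2,13,2,1,26); ℓ=6 even so k=5
a_0=13:  p_0=13·1+0=13,  q_0=13·0+1=1
a_1=1:  p_1=1·13+1=14,  q_1=1·1+0=1
…
a_3=13:  p_3=13·41+14=547,  q_3=13·3+1=40
a_4=2:  p_4=2·547+41=1135,  q_4=2·40+3=83
a_5=1:  p_5=1·1135+547=1682,  q_5=1·83+40=123
→ (1682, 123).  Check: 1682²=2829124, 187·123²=2829123, difference 1.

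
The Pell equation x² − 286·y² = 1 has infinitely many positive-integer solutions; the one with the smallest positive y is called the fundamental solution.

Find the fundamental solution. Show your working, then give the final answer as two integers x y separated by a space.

561835 33222

√286 → a₀=16, period (1,10,3,3,2,3,3,10,1,32); ℓ=10 even so k=9
i=0: a=16 ⇒ p=16, q=1
i=1: a=1 ⇒ p=17, q=1
…
i=3: a=3 ⇒ p=575, q=34
i=4: a=3 ⇒ p=1911, q=113
i=5: a=2 ⇒ p=4397, q=260
…
i=7: a=3 ⇒ p=49703, q=2939
i=8: a=10 ⇒ p=512132, q=30283
i=9: a=1 ⇒ p=561835, q=33222
→ (561835, 33222).  Check: 561835²=315658567225, 286·33222²=315658567224, difference 1.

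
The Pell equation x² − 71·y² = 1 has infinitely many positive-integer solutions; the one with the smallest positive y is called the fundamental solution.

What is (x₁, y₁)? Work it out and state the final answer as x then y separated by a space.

3480 413

[8; 2,2,1,7,1,2,2,16] for √71; ℓ=8 ⇒ convergent index 7
k=0  a_k=8  p_k/q_k = 8/1
k=1  a_k=2  p_k/q_k = 17/2
k=2  a_k=2  p_k/q_k = 42/5
k=3  a_k=1  p_k/q_k = 59/7
k=4  a_k=7  p_k/q_k = 455/54
k=5  a_k=1  p_k/q_k = 514/61
k=6  a_k=2  p_k/q_k = 1483/176
k=7  a_k=2  p_k/q_k = 3480/413
fundamental: x₁=3480, y₁=413  (since 12110400 − 71·170569 = 1)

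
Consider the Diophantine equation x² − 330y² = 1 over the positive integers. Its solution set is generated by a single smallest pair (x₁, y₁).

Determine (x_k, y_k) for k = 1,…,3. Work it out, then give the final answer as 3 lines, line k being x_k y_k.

109 6
23761 1308
5179789 285138

[18; 6,36] for √330; ℓ=2 ⇒ convergent index 1
step 0: (18, 1)  from 18·(1,0) + (0,1)
step 1: (109, 6)  from 6·(18,1) + (1,0)
(x₁, y₁) = (109, 6);  109² − 330·6² = 1 ✓
(x_2, y_2) = (109·109 + 330·6·6, 109·6 + 6·109) = (23761, 1308)
(x_3, y_3) = (109·23761 + 330·6·1308, 109·1308 + 6·23761) = (5179789, 285138)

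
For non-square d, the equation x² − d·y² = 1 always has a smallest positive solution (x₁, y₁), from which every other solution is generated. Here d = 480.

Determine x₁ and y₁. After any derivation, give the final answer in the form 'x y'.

241 11

√480 = [21; 1,9,1,42, …], period ℓ=4 (even) → k=3
a_0=21:  p_0=21·1+0=21,  q_0=21·0+1=1
…
a_2=9:  p_2=9·22+21=219,  q_2=9·1+1=10
a_3=1:  p_3=1·219+22=241,  q_3=1·10+1=11
→ (241, 11).  Check: 241²=58081, 480·11²=58080, difference 1.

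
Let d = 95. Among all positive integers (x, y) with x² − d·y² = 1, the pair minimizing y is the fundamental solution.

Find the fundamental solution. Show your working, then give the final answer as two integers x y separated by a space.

d=95: √d = [9; 1,2,1,18] (ℓ=4, even), read p_3/q_3
k=0  a_k=9  p_k/q_k = 9/1
k=1  a_k=1  p_k/q_k = 10/1
k=2  a_k=2  p_k/q_k = 29/3
k=3  a_k=1  p_k/q_k = 39/4
→ (39, 4).  Check: 39²=1521, 95·4²=1520, difference 1.

39 4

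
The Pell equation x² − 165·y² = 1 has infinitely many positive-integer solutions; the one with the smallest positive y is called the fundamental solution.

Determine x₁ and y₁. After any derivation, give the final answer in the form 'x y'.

[12; 1,5,2,5,1,24] for √165; ℓ=6 ⇒ convergent index 5
step 0: (12, 1)  from 12·(1,0) + (0,1)
step 1: (13, 1)  from 1·(12,1) + (1,0)
step 2: (77, 6)  from 5·(13,1) + (12,1)
step 3: (167, 13)  from 2·(77,6) + (13,1)
step 4: (912, 71)  from 5·(167,13) + (77,6)
step 5: (1079, 84)  from 1·(912,71) + (167,13)
(x₁, y₁) = (1079, 84);  1079² − 165·84² = 1 ✓

1079 84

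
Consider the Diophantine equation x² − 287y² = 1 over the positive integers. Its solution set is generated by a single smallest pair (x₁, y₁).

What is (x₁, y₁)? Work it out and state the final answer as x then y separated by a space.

√287 → a₀=16, period (1,15,1,32); ℓ=4 even so k=3
a_0=16:  p_0=16·1+0=16,  q_0=16·0+1=1
…
a_2=15:  p_2=15·17+16=271,  q_2=15·1+1=16
a_3=1:  p_3=1·271+17=288,  q_3=1·16+1=17
fundamental: x₁=288, y₁=17  (since 82944 − 287·289 = 1)

288 17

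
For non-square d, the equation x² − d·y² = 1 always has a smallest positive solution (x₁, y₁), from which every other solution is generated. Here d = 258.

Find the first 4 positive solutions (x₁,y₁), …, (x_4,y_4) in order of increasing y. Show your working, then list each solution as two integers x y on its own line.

√258 → a₀=16, period (16,32); ℓ=2 even so k=1
i=0: a=16 ⇒ p=16, q=1
i=1: a=16 ⇒ p=257, q=16
(x₁, y₁) = (257, 16);  257² − 258·16² = 1 ✓
k=2:  x_2 = 257·257+258·16·16 = 132097,  y_2 = 257·16+16·257 = 8224
k=3:  x_3 = 257·132097+258·16·8224 = 67897601,  y_3 = 257·8224+16·132097 = 4227120
k=4:  x_4 = 257·67897601+258·16·4227120 = 34899234817,  y_4 = 257·4227120+16·67897601 = 2172731456

257 16
132097 8224
67897601 4227120
34899234817 2172731456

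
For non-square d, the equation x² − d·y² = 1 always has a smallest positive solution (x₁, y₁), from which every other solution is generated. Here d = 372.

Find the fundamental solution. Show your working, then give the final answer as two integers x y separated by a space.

√372 = [19; 3,2,12,2,3,38, …], period ℓ=6 (even) → k=5
a_0=19:  p_0=19·1+0=19,  q_0=19·0+1=1
…
a_2=2:  p_2=2·58+19=135,  q_2=2·3+1=7
a_3=12:  p_3=12·135+58=1678,  q_3=12·7+3=87
a_4=2:  p_4=2·1678+135=3491,  q_4=2·87+7=181
a_5=3:  p_5=3·3491+1678=12151,  q_5=3·181+87=630
→ (12151, 630).  Check: 12151²=147646801, 372·630²=147646800, difference 1.

12151 630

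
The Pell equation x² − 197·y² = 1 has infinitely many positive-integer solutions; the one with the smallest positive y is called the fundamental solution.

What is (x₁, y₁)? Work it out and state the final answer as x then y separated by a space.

393 28

[14; 28] for √197; ℓ=1 ⇒ convergent index 1
step 0: (14, 1)  from 14·(1,0) + (0,1)
step 1: (393, 28)  from 28·(14,1) + (1,0)
→ (393, 28).  Check: 393²=154449, 197·28²=154448, difference 1.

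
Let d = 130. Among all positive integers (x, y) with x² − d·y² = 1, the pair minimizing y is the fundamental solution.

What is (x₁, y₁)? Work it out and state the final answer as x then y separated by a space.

√130 = [11; 2,2,22, …], period ℓ=3 (odd) → k=5
step 0: (11, 1)  from 11·(1,0) + (0,1)
step 1: (23, 2)  from 2·(11,1) + (1,0)
step 2: (57, 5)  from 2·(23,2) + (11,1)
…
step 4: (2611, 229)  from 2·(1277,112) + (57,5)
step 5: (6499, 570)  from 2·(2611,229) + (1277,112)
fundamental: x₁=6499, y₁=570  (since 42237001 − 130·324900 = 1)

6499 570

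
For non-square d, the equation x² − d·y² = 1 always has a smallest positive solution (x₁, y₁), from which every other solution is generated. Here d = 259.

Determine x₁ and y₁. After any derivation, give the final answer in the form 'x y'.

847225 52644

[16; 10,1,2,3,4,3,2,1,10,32] for √259; ℓ=10 ⇒ convergent index 9
a_0=16:  p_0=16·1+0=16,  q_0=16·0+1=1
…
a_2=1:  p_2=1·161+16=177,  q_2=1·10+1=11
a_3=2:  p_3=2·177+161=515,  q_3=2·11+10=32
a_4=3:  p_4=3·515+177=1722,  q_4=3·32+11=107
a_5=4:  p_5=4·1722+515=7403,  q_5=4·107+32=460
a_6=3:  p_6=3·7403+1722=23931,  q_6=3·460+107=1487
a_7=2:  p_7=2·23931+7403=55265,  q_7=2·1487+460=3434
a_8=1:  p_8=1·55265+23931=79196,  q_8=1·3434+1487=4921
a_9=10:  p_9=10·79196+55265=847225,  q_9=10·4921+3434=52644
(x₁, y₁) = (847225, 52644);  847225² − 259·52644² = 1 ✓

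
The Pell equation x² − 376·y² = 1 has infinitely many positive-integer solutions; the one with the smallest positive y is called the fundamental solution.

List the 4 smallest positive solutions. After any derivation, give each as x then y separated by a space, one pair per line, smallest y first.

√376 → a₀=19, period (2,1,1,3,1,…,1,2,38); ℓ=16 even so k=15
i=0: a=19 ⇒ p=19, q=1
…
i=5: a=1 ⇒ p=446, q=23
i=6: a=2 ⇒ p=1241, q=64
…
i=9: a=2 ⇒ p=28834, q=1487
i=10: a=2 ⇒ p=70621, q=3642
i=11: a=1 ⇒ p=99455, q=5129
…
i=13: a=1 ⇒ p=468441, q=24158
i=14: a=1 ⇒ p=837427, q=43187
i=15: a=2 ⇒ p=2143295, q=110532
(x₁, y₁) = (2143295, 110532);  2143295² − 376·110532² = 1 ✓
k=2:  x_2 = 2143295·2143295+376·110532·110532 = 9187426914049,  y_2 = 2143295·110532+110532·2143295 = 473805365880
k=3:  x_3 = 2143295·9187426914049+376·110532·473805365880 = 39382732335491159615,  y_3 = 2143295·473805365880+110532·9187426914049 = 2031009343327438668
k=4:  x_4 = 2143295·39382732335491159615+376·110532·2031009343327438668 = 168817626601983862467148801,  y_4 = 2143295·2031009343327438668+110532·39382732335491159615 = 8706104341013491514496240

2143295 110532
9187426914049 473805365880
39382732335491159615 2031009343327438668
168817626601983862467148801 8706104341013491514496240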